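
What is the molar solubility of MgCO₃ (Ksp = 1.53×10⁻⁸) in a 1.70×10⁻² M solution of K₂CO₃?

9.00×10⁻⁷ M

MgCO₃(s) ⇌ Mg²⁺(aq) + CO₃²⁻(aq)
CO₃²⁻ is already present at 1.70×10⁻² M. If s mol/L of MgCO₃ dissolves, [Mg²⁺] = s while [CO₃²⁻] ≈ 1.70×10⁻² M.
Ksp = [Mg²⁺][CO₃²⁻] = s(1.70×10⁻²)
s = 1.53×10⁻⁸ / (1.70×10⁻²) = 9.00×10⁻⁷
s = 9.00×10⁻⁷ M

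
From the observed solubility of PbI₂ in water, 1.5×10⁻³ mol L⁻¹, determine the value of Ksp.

Ksp = 1.4×10⁻⁸

PbI₂(s) ⇌ Pb²⁺(aq) + 2 I⁻(aq)
Let s be the molar solubility. Then [Pb²⁺] = s and [I⁻] = 2s.
Ksp = [Pb²⁺][I⁻]^2 = s · (2s)^2 = 4s^3
Ksp = 4 × (1.5×10⁻³)^3 = 1.4×10⁻⁸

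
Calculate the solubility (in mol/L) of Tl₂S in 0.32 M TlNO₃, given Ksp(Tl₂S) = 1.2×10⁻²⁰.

Tl₂S(s) ⇌ 2 Tl⁺(aq) + S²⁻(aq)
Tl⁺ is already present at 0.32 M. If s mol/L of Tl₂S dissolves, [S²⁻] = s while [Tl⁺] ≈ 0.32 M.
Ksp = [Tl⁺]^2[S²⁻] = (0.32)^2s
s = 1.2×10⁻²⁰ / (0.32)^2 = 1.2×10⁻¹⁹
s = 1.2×10⁻¹⁹ M

1.2×10⁻¹⁹ M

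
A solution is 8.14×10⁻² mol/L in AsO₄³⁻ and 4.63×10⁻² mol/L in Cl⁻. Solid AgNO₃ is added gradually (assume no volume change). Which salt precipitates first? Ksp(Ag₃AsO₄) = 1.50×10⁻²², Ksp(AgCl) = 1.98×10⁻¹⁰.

AgCl

The threshold for precipitation is Q = Ksp.
For Ag₃AsO₄: [Ag⁺] = (Ksp/[AsO₄³⁻])^(1/3) = 1.23×10⁻⁷ mol/L
For AgCl: [Ag⁺] = (Ksp/[Cl⁻]) = 4.28×10⁻⁹ mol/L
AgCl requires the lower [Ag⁺], so it precipitates first.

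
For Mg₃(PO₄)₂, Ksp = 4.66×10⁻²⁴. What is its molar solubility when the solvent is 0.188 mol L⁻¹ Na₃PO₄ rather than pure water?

1.70×10⁻⁸ M

Mg₃(PO₄)₂(s) ⇌ 3 Mg²⁺(aq) + 2 PO₄³⁻(aq)
Let s be the solubility of Mg₃(PO₄)₂ here. The common ion gives [PO₄³⁻] ≈ 0.188 mol L⁻¹, and [Mg²⁺] = 3s.
Ksp = [Mg²⁺]^3[PO₄³⁻]^2 = (3s)^3(0.188)^2
(3s)^3 = 4.66×10⁻²⁴ / (0.188)^2 = 1.32×10⁻²²
s = 1.70×10⁻⁸ mol L⁻¹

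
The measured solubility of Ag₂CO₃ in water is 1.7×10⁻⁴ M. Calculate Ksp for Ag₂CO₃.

Ag₂CO₃(s) ⇌ 2 Ag⁺(aq) + CO₃²⁻(aq)
Let s be the molar solubility. Then [Ag⁺] = 2s and [CO₃²⁻] = s.
Ksp = [Ag⁺]^2[CO₃²⁻] = (2s)^2 · s = 4s^3
Ksp = 4 × (1.7×10⁻⁴)^3 = 2.0×10⁻¹¹

Ksp = 2.0×10⁻¹¹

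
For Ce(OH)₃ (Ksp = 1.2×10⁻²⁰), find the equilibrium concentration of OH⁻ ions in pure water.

1.4×10⁻⁵ M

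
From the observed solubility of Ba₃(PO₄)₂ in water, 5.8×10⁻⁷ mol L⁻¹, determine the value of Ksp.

Ksp = 7.1×10⁻³⁰

Ba₃(PO₄)₂(s) ⇌ 3 Ba²⁺(aq) + 2 PO₄³⁻(aq)
Call the molar solubility s, so that [Ba²⁺] = 3s and [PO₄³⁻] = 2s.
Ksp = [Ba²⁺]^3[PO₄³⁻]^2 = (3s)^3 · (2s)^2 = 108s^5
Ksp = 108 × (5.8×10⁻⁷)^5 = 7.1×10⁻³⁰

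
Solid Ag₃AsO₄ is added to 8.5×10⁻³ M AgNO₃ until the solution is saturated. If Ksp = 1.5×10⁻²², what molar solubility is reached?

Ag₃AsO₄(s) ⇌ 3 Ag⁺(aq) + AsO₄³⁻(aq)
Ag⁺ is already present at 8.5×10⁻³ M. If s mol/L of Ag₃AsO₄ dissolves, [AsO₄³⁻] = s while [Ag⁺] ≈ 8.5×10⁻³ M.
Ksp = [Ag⁺]^3[AsO₄³⁻] = (8.5×10⁻³)^3s
s = 1.5×10⁻²² / (8.5×10⁻³)^3 = 2.4×10⁻¹⁶
s = 2.4×10⁻¹⁶ M

2.4×10⁻¹⁶ M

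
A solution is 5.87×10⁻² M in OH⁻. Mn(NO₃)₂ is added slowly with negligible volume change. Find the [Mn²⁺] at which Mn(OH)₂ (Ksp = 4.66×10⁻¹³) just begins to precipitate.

A salt starts to precipitate once the ion product Q reaches its Ksp.
Mn(OH)₂(s) ⇌ Mn²⁺(aq) + 2 OH⁻(aq)
Ksp = [Mn²⁺][OH⁻]^2 = [Mn²⁺](5.87×10⁻²)^2
[Mn²⁺] = 4.66×10⁻¹³ / (5.87×10⁻²)^2 = 1.35×10⁻¹⁰
[Mn²⁺] = 1.35×10⁻¹⁰ M

1.35×10⁻¹⁰ M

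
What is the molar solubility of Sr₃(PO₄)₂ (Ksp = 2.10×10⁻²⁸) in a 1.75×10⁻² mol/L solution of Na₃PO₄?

2.94×10⁻⁹ M

Sr₃(PO₄)₂(s) ⇌ 3 Sr²⁺(aq) + 2 PO₄³⁻(aq)
The solution already contains PO₄³⁻ at 1.75×10⁻² mol/L. Let s be the molar solubility of Sr₃(PO₄)₂.
[PO₄³⁻] ≈ 1.75×10⁻² mol/L (common ion dominates); [Sr²⁺] = 3s.
Ksp = [Sr²⁺]^3[PO₄³⁻]^2 = (3s)^3(1.75×10⁻²)^2
(3s)^3 = 2.10×10⁻²⁸ / (1.75×10⁻²)^2 = 6.86×10⁻²⁵
s = 2.94×10⁻⁹ mol/L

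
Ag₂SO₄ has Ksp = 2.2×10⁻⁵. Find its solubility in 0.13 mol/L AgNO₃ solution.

Ag₂SO₄(s) ⇌ 2 Ag⁺(aq) + SO₄²⁻(aq)
The solution already contains Ag⁺ at 0.13 mol/L. Let s be the molar solubility of Ag₂SO₄.
[Ag⁺] ≈ 0.13 mol/L (common ion dominates); [SO₄²⁻] = s.
Ksp = [Ag⁺]^2[SO₄²⁻] = (0.13)^2s
s = 2.2×10⁻⁵ / (0.13)^2 = 1.3×10⁻³
s = 1.3×10⁻³ mol/L

1.3×10⁻³ M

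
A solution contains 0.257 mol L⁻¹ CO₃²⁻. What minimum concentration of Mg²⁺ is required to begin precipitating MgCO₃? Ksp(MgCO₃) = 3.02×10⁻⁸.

Precipitation begins when Q = Ksp.
MgCO₃(s) ⇌ Mg²⁺(aq) + CO₃²⁻(aq)
Ksp = [Mg²⁺][CO₃²⁻] = [Mg²⁺](0.257)
[Mg²⁺] = 3.02×10⁻⁸ / (0.257) = 1.18×10⁻⁷
[Mg²⁺] = 1.18×10⁻⁷ mol L⁻¹

1.18×10⁻⁷ M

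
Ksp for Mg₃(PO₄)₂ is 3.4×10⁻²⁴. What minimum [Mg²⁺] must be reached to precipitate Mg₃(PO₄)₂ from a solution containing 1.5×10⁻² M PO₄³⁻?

2.5×10⁻⁷ M

A salt starts to precipitate once the ion product Q reaches its Ksp.
Mg₃(PO₄)₂(s) ⇌ 3 Mg²⁺(aq) + 2 PO₄³⁻(aq)
Ksp = [Mg²⁺]^3[PO₄³⁻]^2 = [Mg²⁺]^3(1.5×10⁻²)^2
[Mg²⁺]^3 = 3.4×10⁻²⁴ / (1.5×10⁻²)^2 = 1.5×10⁻²⁰
[Mg²⁺] = 2.5×10⁻⁷ M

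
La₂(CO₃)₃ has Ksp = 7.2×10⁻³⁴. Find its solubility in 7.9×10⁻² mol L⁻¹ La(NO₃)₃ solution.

La₂(CO₃)₃(s) ⇌ 2 La³⁺(aq) + 3 CO₃²⁻(aq)
La³⁺ is already present at 7.9×10⁻² mol L⁻¹. If s mol/L of La₂(CO₃)₃ dissolves, [CO₃²⁻] = 3s while [La³⁺] ≈ 7.9×10⁻² mol L⁻¹.
Ksp = [La³⁺]^2[CO₃²⁻]^3 = (7.9×10⁻²)^2(3s)^3
(3s)^3 = 7.2×10⁻³⁴ / (7.9×10⁻²)^2 = 1.2×10⁻³¹
s = 1.6×10⁻¹¹ mol L⁻¹

1.6×10⁻¹¹ M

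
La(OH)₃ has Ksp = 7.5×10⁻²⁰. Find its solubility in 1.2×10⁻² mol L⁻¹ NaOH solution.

4.3×10⁻¹⁴ M

La(OH)₃(s) ⇌ La³⁺(aq) + 3 OH⁻(aq)
With OH⁻ already at 1.2×10⁻² mol L⁻¹ and s small, take [OH⁻] ≈ 1.2×10⁻² mol L⁻¹ and [La³⁺] = s.
Ksp = [La³⁺][OH⁻]^3 = s(1.2×10⁻²)^3
s = 7.5×10⁻²⁰ / (1.2×10⁻²)^3 = 4.3×10⁻¹⁴
s = 4.3×10⁻¹⁴ mol L⁻¹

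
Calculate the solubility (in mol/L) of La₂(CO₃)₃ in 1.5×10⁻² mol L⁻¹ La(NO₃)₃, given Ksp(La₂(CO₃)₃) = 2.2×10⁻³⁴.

La₂(CO₃)₃(s) ⇌ 2 La³⁺(aq) + 3 CO₃²⁻(aq)
La³⁺ is already present at 1.5×10⁻² mol L⁻¹. If s mol/L of La₂(CO₃)₃ dissolves, [CO₃²⁻] = 3s while [La³⁺] ≈ 1.5×10⁻² mol L⁻¹.
Ksp = [La³⁺]^2[CO₃²⁻]^3 = (1.5×10⁻²)^2(3s)^3
(3s)^3 = 2.2×10⁻³⁴ / (1.5×10⁻²)^2 = 9.8×10⁻³¹
s = 3.3×10⁻¹¹ mol L⁻¹

3.3×10⁻¹¹ M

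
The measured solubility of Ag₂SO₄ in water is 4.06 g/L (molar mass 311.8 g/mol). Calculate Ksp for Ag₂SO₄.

Molar solubility s = (4.06 g/L) / (311.8 g/mol) = 1.3021×10⁻² mol/L
Ag₂SO₄(s) ⇌ 2 Ag⁺(aq) + SO₄²⁻(aq)
With molar solubility s: [Ag⁺] = 2s, [SO₄²⁻] = s.
Ksp = [Ag⁺]^2[SO₄²⁻] = (2s)^2 · s = 4s^3
Ksp = 4 × (1.3021×10⁻²)^3 = 8.83×10⁻⁶

Ksp = 8.83×10⁻⁶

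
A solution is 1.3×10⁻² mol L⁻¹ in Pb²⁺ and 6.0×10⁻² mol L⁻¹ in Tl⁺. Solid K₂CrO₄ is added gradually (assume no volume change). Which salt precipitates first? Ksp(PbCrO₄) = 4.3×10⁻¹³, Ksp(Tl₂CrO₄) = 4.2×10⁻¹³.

Precipitation begins when Q = Ksp.
For PbCrO₄: [CrO₄²⁻] = (Ksp/[Pb²⁺]) = 3.3×10⁻¹¹ mol L⁻¹
For Tl₂CrO₄: [CrO₄²⁻] = (Ksp/[Tl⁺]^2) = 1.2×10⁻¹⁰ mol L⁻¹
PbCrO₄ requires the lower [CrO₄²⁻], so it precipitates first.

PbCrO₄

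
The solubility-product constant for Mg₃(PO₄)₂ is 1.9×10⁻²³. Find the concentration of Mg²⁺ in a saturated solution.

3.4×10⁻⁵ M

Mg₃(PO₄)₂(s) ⇌ 3 Mg²⁺(aq) + 2 PO₄³⁻(aq)
Let s be the molar solubility. Then [Mg²⁺] = 3s and [PO₄³⁻] = 2s.
Ksp = [Mg²⁺]^3[PO₄³⁻]^2 = (3s)^3 · (2s)^2 = 108s^5 = 1.9×10⁻²³
s = 1.1×10⁻⁵ mol L⁻¹
[Mg²⁺] = 3s = 3.4×10⁻⁵ mol L⁻¹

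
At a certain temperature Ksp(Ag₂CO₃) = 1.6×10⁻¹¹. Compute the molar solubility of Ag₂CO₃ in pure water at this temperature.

Ag₂CO₃(s) ⇌ 2 Ag⁺(aq) + CO₃²⁻(aq)
Call the molar solubility s, so that [Ag⁺] = 2s and [CO₃²⁻] = s.
Ksp = [Ag⁺]^2[CO₃²⁻] = (2s)^2 · s = 4s^3
4s^3 = 1.6×10⁻¹¹  ⇒  s^3 = 4.0×10⁻¹²
s = (4.0×10⁻¹²)^(1/3) = 1.6×10⁻⁴ M

1.6×10⁻⁴ M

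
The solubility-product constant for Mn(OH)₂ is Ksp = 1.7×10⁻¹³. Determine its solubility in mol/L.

Mn(OH)₂(s) ⇌ Mn²⁺(aq) + 2 OH⁻(aq)
If s mol/L of Mn(OH)₂ dissolves, [Mn²⁺] = s and [OH⁻] = 2s.
Ksp = [Mn²⁺][OH⁻]^2 = s · (2s)^2 = 4s^3
4s^3 = 1.7×10⁻¹³  ⇒  s^3 = 4.3×10⁻¹⁴
s = 3.5×10⁻⁵ mol L⁻¹

3.5×10⁻⁵ M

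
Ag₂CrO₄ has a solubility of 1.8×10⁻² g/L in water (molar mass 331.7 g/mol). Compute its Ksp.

Ksp = 6.4×10⁻¹³

s = (1.8×10⁻² g L⁻¹)/(331.7 g mol⁻¹) = 5.427×10⁻⁵ M
Ag₂CrO₄(s) ⇌ 2 Ag⁺(aq) + CrO₄²⁻(aq)
With molar solubility s: [Ag⁺] = 2s, [CrO₄²⁻] = s.
Ksp = [Ag⁺]^2[CrO₄²⁻] = (2s)^2 · s = 4s^3
Ksp = 4 × (5.427×10⁻⁵)^3 = 6.4×10⁻¹³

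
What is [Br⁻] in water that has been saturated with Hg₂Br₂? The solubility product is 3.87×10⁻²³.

4.26×10⁻⁸ M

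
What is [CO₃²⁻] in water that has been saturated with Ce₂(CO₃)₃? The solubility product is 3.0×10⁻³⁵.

1.5×10⁻⁷ M

Ce₂(CO₃)₃(s) ⇌ 2 Ce³⁺(aq) + 3 CO₃²⁻(aq)
If s mol/L of Ce₂(CO₃)₃ dissolves, [Ce³⁺] = 2s and [CO₃²⁻] = 3s.
Ksp = [Ce³⁺]^2[CO₃²⁻]^3 = (2s)^2 · (3s)^3 = 108s^5 = 3.0×10⁻³⁵
s = 4.9×10⁻⁸ mol/L
[CO₃²⁻] = 3s = 1.5×10⁻⁷ mol/L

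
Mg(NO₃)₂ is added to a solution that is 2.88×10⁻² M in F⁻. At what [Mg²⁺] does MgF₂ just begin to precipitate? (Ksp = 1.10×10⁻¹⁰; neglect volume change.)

Precipitation begins when Q = Ksp.
MgF₂(s) ⇌ Mg²⁺(aq) + 2 F⁻(aq)
Ksp = [Mg²⁺][F⁻]^2 = [Mg²⁺](2.88×10⁻²)^2
[Mg²⁺] = 1.10×10⁻¹⁰ / (2.88×10⁻²)^2 = 1.33×10⁻⁷
[Mg²⁺] = 1.33×10⁻⁷ M

1.33×10⁻⁷ M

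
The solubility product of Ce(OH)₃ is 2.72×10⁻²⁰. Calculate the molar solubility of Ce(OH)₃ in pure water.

Ce(OH)₃(s) ⇌ Ce³⁺(aq) + 3 OH⁻(aq)
If s mol/L of Ce(OH)₃ dissolves, [Ce³⁺] = s and [OH⁻] = 3s.
Ksp = [Ce³⁺][OH⁻]^3 = s · (3s)^3 = 27s^4
27s^4 = 2.72×10⁻²⁰  ⇒  s^4 = 1.01×10⁻²¹
s = 5.63×10⁻⁶ mol/L

5.63×10⁻⁶ M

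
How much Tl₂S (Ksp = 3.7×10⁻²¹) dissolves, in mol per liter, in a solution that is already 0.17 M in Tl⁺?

1.3×10⁻¹⁹ M

Tl₂S(s) ⇌ 2 Tl⁺(aq) + S²⁻(aq)
Let s be the solubility of Tl₂S here. The common ion gives [Tl⁺] ≈ 0.17 M, and [S²⁻] = s.
Ksp = [Tl⁺]^2[S²⁻] = (0.17)^2s
s = 3.7×10⁻²¹ / (0.17)^2 = 1.3×10⁻¹⁹
s = 1.3×10⁻¹⁹ M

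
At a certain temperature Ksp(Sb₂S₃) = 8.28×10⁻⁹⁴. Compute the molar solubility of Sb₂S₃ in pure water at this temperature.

Sb₂S₃(s) ⇌ 2 Sb³⁺(aq) + 3 S²⁻(aq)
With molar solubility s: [Sb³⁺] = 2s, [S²⁻] = 3s.
Ksp = [Sb³⁺]^2[S²⁻]^3 = (2s)^2 · (3s)^3 = 108s^5
108s^5 = 8.28×10⁻⁹⁴  ⇒  s^5 = 7.67×10⁻⁹⁶
Taking the 5th root, s = 9.48×10⁻²⁰ M.

9.48×10⁻²⁰ M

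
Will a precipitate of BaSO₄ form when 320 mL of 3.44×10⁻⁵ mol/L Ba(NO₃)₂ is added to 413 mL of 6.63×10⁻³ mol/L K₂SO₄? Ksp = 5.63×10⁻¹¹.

The combined volume is 733 mL.
[Ba²⁺] = (3.44×10⁻⁵)(320)/733 = 1.50×10⁻⁵ mol/L
[SO₄²⁻] = (6.63×10⁻³)(413)/733 = 3.74×10⁻³ mol/L
Q = [Ba²⁺][SO₄²⁻] = 5.61×10⁻⁸
Since Q (5.61×10⁻⁸) exceeds Ksp (5.63×10⁻¹¹), BaSO₄ will precipitate.

Yes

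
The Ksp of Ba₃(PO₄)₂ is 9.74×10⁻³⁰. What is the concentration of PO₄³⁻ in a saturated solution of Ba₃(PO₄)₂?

Ba₃(PO₄)₂(s) ⇌ 3 Ba²⁺(aq) + 2 PO₄³⁻(aq)
With molar solubility s: [Ba²⁺] = 3s, [PO₄³⁻] = 2s.
Ksp = [Ba²⁺]^3[PO₄³⁻]^2 = (3s)^3 · (2s)^2 = 108s^5 = 9.74×10⁻³⁰
s = 6.18×10⁻⁷ mol/L
[PO₄³⁻] = 2s = 1.24×10⁻⁶ mol/L

1.24×10⁻⁶ M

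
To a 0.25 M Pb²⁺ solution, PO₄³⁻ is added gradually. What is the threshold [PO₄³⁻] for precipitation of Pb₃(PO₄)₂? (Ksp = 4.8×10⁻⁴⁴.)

Precipitation of each salt begins when its ion product equals Ksp.
Pb₃(PO₄)₂(s) ⇌ 3 Pb²⁺(aq) + 2 PO₄³⁻(aq)
Ksp = [Pb²⁺]^3[PO₄³⁻]^2 = [PO₄³⁻]^2(0.25)^3
[PO₄³⁻]^2 = 4.8×10⁻⁴⁴ / (0.25)^3 = 3.1×10⁻⁴²
[PO₄³⁻] = 1.8×10⁻²¹ M

1.8×10⁻²¹ M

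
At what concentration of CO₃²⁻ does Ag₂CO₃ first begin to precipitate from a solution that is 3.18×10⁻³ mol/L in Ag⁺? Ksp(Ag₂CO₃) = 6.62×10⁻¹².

6.55×10⁻⁷ M

Precipitation of each salt begins when its ion product equals Ksp.
Ag₂CO₃(s) ⇌ 2 Ag⁺(aq) + CO₃²⁻(aq)
Ksp = [Ag⁺]^2[CO₃²⁻] = [CO₃²⁻](3.18×10⁻³)^2
[CO₃²⁻] = 6.62×10⁻¹² / (3.18×10⁻³)^2 = 6.55×10⁻⁷
[CO₃²⁻] = 6.55×10⁻⁷ mol/L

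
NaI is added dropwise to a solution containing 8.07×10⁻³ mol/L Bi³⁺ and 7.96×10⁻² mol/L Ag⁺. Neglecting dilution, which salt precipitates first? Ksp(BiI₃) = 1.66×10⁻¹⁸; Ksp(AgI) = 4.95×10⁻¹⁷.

AgI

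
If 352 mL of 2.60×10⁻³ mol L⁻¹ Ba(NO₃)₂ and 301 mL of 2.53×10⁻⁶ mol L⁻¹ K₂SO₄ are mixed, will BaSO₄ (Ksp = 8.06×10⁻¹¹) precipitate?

Total volume after mixing = 352 + 301 = 653 mL.
[Ba²⁺] = (2.60×10⁻³)(352)/653 = 1.40×10⁻³ mol L⁻¹
[SO₄²⁻] = (2.53×10⁻⁶)(301)/653 = 1.17×10⁻⁶ mol L⁻¹
Q = [Ba²⁺][SO₄²⁻] = 1.63×10⁻⁹
Because Q > Ksp (1.63×10⁻⁹ vs 8.06×10⁻¹¹), a precipitate of BaSO₄ forms.

Yes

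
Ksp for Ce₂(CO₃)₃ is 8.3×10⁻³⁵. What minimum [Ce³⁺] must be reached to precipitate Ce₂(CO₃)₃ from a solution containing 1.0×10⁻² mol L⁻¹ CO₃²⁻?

9.1×10⁻¹⁵ M

Precipitation begins when Q = Ksp.
Ce₂(CO₃)₃(s) ⇌ 2 Ce³⁺(aq) + 3 CO₃²⁻(aq)
Ksp = [Ce³⁺]^2[CO₃²⁻]^3 = [Ce³⁺]^2(1.0×10⁻²)^3
[Ce³⁺]^2 = 8.3×10⁻³⁵ / (1.0×10⁻²)^3 = 8.3×10⁻²⁹
[Ce³⁺] = 9.1×10⁻¹⁵ mol L⁻¹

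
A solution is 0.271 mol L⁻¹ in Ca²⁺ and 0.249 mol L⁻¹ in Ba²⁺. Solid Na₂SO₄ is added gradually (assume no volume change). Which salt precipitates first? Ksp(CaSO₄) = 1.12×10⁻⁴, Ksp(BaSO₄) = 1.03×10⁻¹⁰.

BaSO₄

Each salt precipitates once Q = Ksp for that salt.
For CaSO₄: [SO₄²⁻] = (Ksp/[Ca²⁺]) = 4.13×10⁻⁴ mol L⁻¹
For BaSO₄: [SO₄²⁻] = (Ksp/[Ba²⁺]) = 4.14×10⁻¹⁰ mol L⁻¹
Since BaSO₄ needs less SO₄²⁻ to reach saturation, it precipitates first.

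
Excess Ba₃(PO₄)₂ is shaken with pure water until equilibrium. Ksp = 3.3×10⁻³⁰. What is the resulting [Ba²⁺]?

Ba₃(PO₄)₂(s) ⇌ 3 Ba²⁺(aq) + 2 PO₄³⁻(aq)
Let s be the molar solubility. Then [Ba²⁺] = 3s and [PO₄³⁻] = 2s.
Ksp = [Ba²⁺]^3[PO₄³⁻]^2 = (3s)^3 · (2s)^2 = 108s^5 = 3.3×10⁻³⁰
s = 5.0×10⁻⁷ mol/L
[Ba²⁺] = 3s = 1.5×10⁻⁶ mol/L

1.5×10⁻⁶ M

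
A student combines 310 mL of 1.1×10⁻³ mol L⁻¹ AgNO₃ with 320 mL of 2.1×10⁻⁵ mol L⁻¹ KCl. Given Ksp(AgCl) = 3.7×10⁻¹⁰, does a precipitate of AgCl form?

Yes

The combined volume is 630 mL.
[Ag⁺] = (1.1×10⁻³)(310)/630 = 5.4×10⁻⁴ mol L⁻¹
[Cl⁻] = (2.1×10⁻⁵)(320)/630 = 1.1×10⁻⁵ mol L⁻¹
Q = [Ag⁺][Cl⁻] = 5.8×10⁻⁹
Because Q > Ksp (5.8×10⁻⁹ vs 3.7×10⁻¹⁰), a precipitate of AgCl forms.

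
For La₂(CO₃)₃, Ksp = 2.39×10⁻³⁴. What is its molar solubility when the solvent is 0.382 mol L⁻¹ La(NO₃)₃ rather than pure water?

3.93×10⁻¹² M

La₂(CO₃)₃(s) ⇌ 2 La³⁺(aq) + 3 CO₃²⁻(aq)
The solution already contains La³⁺ at 0.382 mol L⁻¹. Let s be the molar solubility of La₂(CO₃)₃.
[La³⁺] ≈ 0.382 mol L⁻¹ (common ion dominates); [CO₃²⁻] = 3s.
Ksp = [La³⁺]^2[CO₃²⁻]^3 = (0.382)^2(3s)^3
(3s)^3 = 2.39×10⁻³⁴ / (0.382)^2 = 1.64×10⁻³³
s = 3.93×10⁻¹² mol L⁻¹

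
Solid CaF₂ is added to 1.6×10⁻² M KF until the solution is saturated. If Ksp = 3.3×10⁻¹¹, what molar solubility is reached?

1.3×10⁻⁷ M

CaF₂(s) ⇌ Ca²⁺(aq) + 2 F⁻(aq)
F⁻ is already present at 1.6×10⁻² M. If s mol/L of CaF₂ dissolves, [Ca²⁺] = s while [F⁻] ≈ 1.6×10⁻² M.
Ksp = [Ca²⁺][F⁻]^2 = s(1.6×10⁻²)^2
s = 3.3×10⁻¹¹ / (1.6×10⁻²)^2 = 1.3×10⁻⁷
s = 1.3×10⁻⁷ M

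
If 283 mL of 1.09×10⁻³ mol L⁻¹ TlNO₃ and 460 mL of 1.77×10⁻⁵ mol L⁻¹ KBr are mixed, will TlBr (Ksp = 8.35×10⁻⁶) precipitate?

No

The combined volume is 743 mL.
[Tl⁺] = (1.09×10⁻³)(283)/743 = 4.15×10⁻⁴ mol L⁻¹
[Br⁻] = (1.77×10⁻⁵)(460)/743 = 1.10×10⁻⁵ mol L⁻¹
Q = [Tl⁺][Br⁻] = 4.55×10⁻⁹
Since Q (4.55×10⁻⁹) is less than Ksp (8.35×10⁻⁶), no TlBr precipitates.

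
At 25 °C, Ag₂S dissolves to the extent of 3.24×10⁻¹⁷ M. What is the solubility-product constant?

Ksp = 1.36×10⁻⁴⁹

Ag₂S(s) ⇌ 2 Ag⁺(aq) + S²⁻(aq)
With molar solubility s: [Ag⁺] = 2s, [S²⁻] = s.
Ksp = [Ag⁺]^2[S²⁻] = (2s)^2 · s = 4s^3
Ksp = 4 × (3.24×10⁻¹⁷)^3 = 1.36×10⁻⁴⁹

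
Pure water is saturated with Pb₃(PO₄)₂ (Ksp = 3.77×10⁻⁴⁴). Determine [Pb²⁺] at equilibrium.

2.43×10⁻⁹ M

Pb₃(PO₄)₂(s) ⇌ 3 Pb²⁺(aq) + 2 PO₄³⁻(aq)
Let s be the molar solubility. Then [Pb²⁺] = 3s and [PO₄³⁻] = 2s.
Ksp = [Pb²⁺]^3[PO₄³⁻]^2 = (3s)^3 · (2s)^2 = 108s^5 = 3.77×10⁻⁴⁴
s = 8.10×10⁻¹⁰ M
[Pb²⁺] = 3s = 2.43×10⁻⁹ M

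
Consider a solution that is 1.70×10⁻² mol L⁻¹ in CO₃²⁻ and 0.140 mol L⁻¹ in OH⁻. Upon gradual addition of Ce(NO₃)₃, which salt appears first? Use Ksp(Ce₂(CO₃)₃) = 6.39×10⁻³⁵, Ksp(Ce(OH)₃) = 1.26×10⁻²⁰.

Ce(OH)₃

Precipitation begins when Q = Ksp.
For Ce₂(CO₃)₃: [Ce³⁺] = (Ksp/[CO₃²⁻]^3)^(1/2) = 3.61×10⁻¹⁵ mol L⁻¹
For Ce(OH)₃: [Ce³⁺] = (Ksp/[OH⁻]^3) = 4.59×10⁻¹⁸ mol L⁻¹
Ce(OH)₃ requires the lower [Ce³⁺], so it precipitates first.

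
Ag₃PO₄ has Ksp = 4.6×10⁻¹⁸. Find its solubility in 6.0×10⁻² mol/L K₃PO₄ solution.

Ag₃PO₄(s) ⇌ 3 Ag⁺(aq) + PO₄³⁻(aq)
The solution already contains PO₄³⁻ at 6.0×10⁻² mol/L. Let s be the molar solubility of Ag₃PO₄.
[PO₄³⁻] ≈ 6.0×10⁻² mol/L (common ion dominates); [Ag⁺] = 3s.
Ksp = [Ag⁺]^3[PO₄³⁻] = (3s)^3(6.0×10⁻²)
(3s)^3 = 4.6×10⁻¹⁸ / (6.0×10⁻²) = 7.7×10⁻¹⁷
s = 1.4×10⁻⁶ mol/L

1.4×10⁻⁶ M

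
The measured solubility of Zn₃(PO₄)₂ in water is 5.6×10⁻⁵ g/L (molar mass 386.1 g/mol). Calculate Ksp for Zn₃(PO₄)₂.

Ksp = 6.9×10⁻³³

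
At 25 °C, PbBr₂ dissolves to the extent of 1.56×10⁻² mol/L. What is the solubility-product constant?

PbBr₂(s) ⇌ Pb²⁺(aq) + 2 Br⁻(aq)
For each mole of PbBr₂ that dissolves per liter, [Pb²⁺] = s and [Br⁻] = 2s; let s denote this solubility.
Ksp = [Pb²⁺][Br⁻]^2 = s · (2s)^2 = 4s^3
Ksp = 4 × (1.56×10⁻²)^3 = 1.52×10⁻⁵

Ksp = 1.52×10⁻⁵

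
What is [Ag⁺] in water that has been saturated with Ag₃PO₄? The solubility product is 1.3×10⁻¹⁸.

Ag₃PO₄(s) ⇌ 3 Ag⁺(aq) + PO₄³⁻(aq)
If s mol/L of Ag₃PO₄ dissolves, [Ag⁺] = 3s and [PO₄³⁻] = s.
Ksp = [Ag⁺]^3[PO₄³⁻] = (3s)^3 · s = 27s^4 = 1.3×10⁻¹⁸
s = 1.5×10⁻⁵ mol L⁻¹
[Ag⁺] = 3s = 4.4×10⁻⁵ mol L⁻¹

4.4×10⁻⁵ M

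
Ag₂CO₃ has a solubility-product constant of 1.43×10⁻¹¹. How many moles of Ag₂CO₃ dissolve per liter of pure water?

Ag₂CO₃(s) ⇌ 2 Ag⁺(aq) + CO₃²⁻(aq)
Let s be the molar solubility. Then [Ag⁺] = 2s and [CO₃²⁻] = s.
Ksp = [Ag⁺]^2[CO₃²⁻] = (2s)^2 · s = 4s^3
4s^3 = 1.43×10⁻¹¹  ⇒  s^3 = 3.58×10⁻¹²
s = 1.53×10⁻⁴ M

1.53×10⁻⁴ M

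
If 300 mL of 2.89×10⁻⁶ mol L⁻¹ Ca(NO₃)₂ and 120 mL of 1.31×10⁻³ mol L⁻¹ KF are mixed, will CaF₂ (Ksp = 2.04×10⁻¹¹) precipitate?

No

The combined volume is 420 mL.
[Ca²⁺] = (2.89×10⁻⁶)(300)/420 = 2.06×10⁻⁶ mol L⁻¹
[F⁻] = (1.31×10⁻³)(120)/420 = 3.74×10⁻⁴ mol L⁻¹
Q = [Ca²⁺][F⁻]^2 = 2.89×10⁻¹³
Q < Ksp (2.89×10⁻¹³ vs 2.04×10⁻¹¹); the solution remains unsaturated and no precipitate forms.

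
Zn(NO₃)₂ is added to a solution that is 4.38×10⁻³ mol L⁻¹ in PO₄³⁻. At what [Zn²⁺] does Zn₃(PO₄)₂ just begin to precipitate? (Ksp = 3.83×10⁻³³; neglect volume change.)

Each salt precipitates once Q = Ksp for that salt.
Zn₃(PO₄)₂(s) ⇌ 3 Zn²⁺(aq) + 2 PO₄³⁻(aq)
Ksp = [Zn²⁺]^3[PO₄³⁻]^2 = [Zn²⁺]^3(4.38×10⁻³)^2
[Zn²⁺]^3 = 3.83×10⁻³³ / (4.38×10⁻³)^2 = 2.00×10⁻²⁸
[Zn²⁺] = 5.84×10⁻¹⁰ mol L⁻¹

5.84×10⁻¹⁰ M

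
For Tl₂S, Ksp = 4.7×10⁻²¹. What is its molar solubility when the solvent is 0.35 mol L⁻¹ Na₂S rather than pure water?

Tl₂S(s) ⇌ 2 Tl⁺(aq) + S²⁻(aq)
Let s be the solubility of Tl₂S here. The common ion gives [S²⁻] ≈ 0.35 mol L⁻¹, and [Tl⁺] = 2s.
Ksp = [Tl⁺]^2[S²⁻] = (2s)^2(0.35)
(2s)^2 = 4.7×10⁻²¹ / (0.35) = 1.3×10⁻²⁰
s = 5.8×10⁻¹¹ mol L⁻¹

5.8×10⁻¹¹ M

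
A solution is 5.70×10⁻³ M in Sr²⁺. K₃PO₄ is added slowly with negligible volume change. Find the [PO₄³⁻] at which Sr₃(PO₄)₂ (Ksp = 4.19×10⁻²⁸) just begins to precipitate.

4.76×10⁻¹¹ M

Each salt precipitates once Q = Ksp for that salt.
Sr₃(PO₄)₂(s) ⇌ 3 Sr²⁺(aq) + 2 PO₄³⁻(aq)
Ksp = [Sr²⁺]^3[PO₄³⁻]^2 = [PO₄³⁻]^2(5.70×10⁻³)^3
[PO₄³⁻]^2 = 4.19×10⁻²⁸ / (5.70×10⁻³)^3 = 2.26×10⁻²¹
[PO₄³⁻] = 4.76×10⁻¹¹ M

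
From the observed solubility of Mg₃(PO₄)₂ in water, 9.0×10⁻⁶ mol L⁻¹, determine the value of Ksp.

Ksp = 6.4×10⁻²⁴

Mg₃(PO₄)₂(s) ⇌ 3 Mg²⁺(aq) + 2 PO₄³⁻(aq)
Let s be the molar solubility. Then [Mg²⁺] = 3s and [PO₄³⁻] = 2s.
Ksp = [Mg²⁺]^3[PO₄³⁻]^2 = (3s)^3 · (2s)^2 = 108s^5
Ksp = 108 × (9.0×10⁻⁶)^5 = 6.4×10⁻²⁴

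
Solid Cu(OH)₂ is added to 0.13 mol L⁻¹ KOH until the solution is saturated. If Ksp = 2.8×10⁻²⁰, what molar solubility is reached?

Cu(OH)₂(s) ⇌ Cu²⁺(aq) + 2 OH⁻(aq)
OH⁻ is already present at 0.13 mol L⁻¹. If s mol/L of Cu(OH)₂ dissolves, [Cu²⁺] = s while [OH⁻] ≈ 0.13 mol L⁻¹.
Ksp = [Cu²⁺][OH⁻]^2 = s(0.13)^2
s = 2.8×10⁻²⁰ / (0.13)^2 = 1.7×10⁻¹⁸
s = 1.7×10⁻¹⁸ mol L⁻¹

1.7×10⁻¹⁸ M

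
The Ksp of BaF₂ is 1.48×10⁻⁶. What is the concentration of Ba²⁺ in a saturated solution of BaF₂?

7.18×10⁻³ M

BaF₂(s) ⇌ Ba²⁺(aq) + 2 F⁻(aq)
Let s be the molar solubility. Then [Ba²⁺] = s and [F⁻] = 2s.
Ksp = [Ba²⁺][F⁻]^2 = s · (2s)^2 = 4s^3 = 1.48×10⁻⁶
s = 7.18×10⁻³ mol L⁻¹
[Ba²⁺] = s = 7.18×10⁻³ mol L⁻¹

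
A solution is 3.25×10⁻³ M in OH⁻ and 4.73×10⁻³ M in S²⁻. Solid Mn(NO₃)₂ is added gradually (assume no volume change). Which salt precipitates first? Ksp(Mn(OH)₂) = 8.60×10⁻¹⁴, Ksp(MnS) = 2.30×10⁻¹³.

Precipitation begins when Q = Ksp.
For Mn(OH)₂: [Mn²⁺] = (Ksp/[OH⁻]^2) = 8.14×10⁻⁹ M
For MnS: [Mn²⁺] = (Ksp/[S²⁻]) = 4.86×10⁻¹¹ M
MnS requires the lower [Mn²⁺], so it precipitates first.

MnS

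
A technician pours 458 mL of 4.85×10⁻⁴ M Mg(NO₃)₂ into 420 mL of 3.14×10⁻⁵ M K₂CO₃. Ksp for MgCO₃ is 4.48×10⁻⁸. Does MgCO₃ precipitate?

No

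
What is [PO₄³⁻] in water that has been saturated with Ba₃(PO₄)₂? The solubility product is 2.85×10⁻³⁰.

9.67×10⁻⁷ M

Ba₃(PO₄)₂(s) ⇌ 3 Ba²⁺(aq) + 2 PO₄³⁻(aq)
If s mol/L of Ba₃(PO₄)₂ dissolves, [Ba²⁺] = 3s and [PO₄³⁻] = 2s.
Ksp = [Ba²⁺]^3[PO₄³⁻]^2 = (3s)^3 · (2s)^2 = 108s^5 = 2.85×10⁻³⁰
s = 4.83×10⁻⁷ mol L⁻¹
[PO₄³⁻] = 2s = 9.67×10⁻⁷ mol L⁻¹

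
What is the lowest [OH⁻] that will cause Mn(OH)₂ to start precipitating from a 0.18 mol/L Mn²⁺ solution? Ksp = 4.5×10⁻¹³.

The threshold for precipitation is Q = Ksp.
Mn(OH)₂(s) ⇌ Mn²⁺(aq) + 2 OH⁻(aq)
Ksp = [Mn²⁺][OH⁻]^2 = [OH⁻]^2(0.18)
[OH⁻]^2 = 4.5×10⁻¹³ / (0.18) = 2.5×10⁻¹²
[OH⁻] = 1.6×10⁻⁶ mol/L

1.6×10⁻⁶ M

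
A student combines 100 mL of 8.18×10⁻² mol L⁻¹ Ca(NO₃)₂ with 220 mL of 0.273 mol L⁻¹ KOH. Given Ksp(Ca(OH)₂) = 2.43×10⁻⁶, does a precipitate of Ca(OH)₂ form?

Yes

Total volume after mixing = 100 + 220 = 320 mL.
[Ca²⁺] = (8.18×10⁻²)(100)/320 = 2.56×10⁻² mol L⁻¹
[OH⁻] = (0.273)(220)/320 = 0.188 mol L⁻¹
Q = [Ca²⁺][OH⁻]^2 = 9.00×10⁻⁴
Because Q > Ksp (9.00×10⁻⁴ vs 2.43×10⁻⁶), a precipitate of Ca(OH)₂ forms.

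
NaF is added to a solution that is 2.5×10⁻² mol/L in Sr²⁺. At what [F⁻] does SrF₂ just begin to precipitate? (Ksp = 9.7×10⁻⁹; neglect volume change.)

The threshold for precipitation is Q = Ksp.
SrF₂(s) ⇌ Sr²⁺(aq) + 2 F⁻(aq)
Ksp = [Sr²⁺][F⁻]^2 = [F⁻]^2(2.5×10⁻²)
[F⁻]^2 = 9.7×10⁻⁹ / (2.5×10⁻²) = 3.9×10⁻⁷
[F⁻] = 6.2×10⁻⁴ mol/L

6.2×10⁻⁴ M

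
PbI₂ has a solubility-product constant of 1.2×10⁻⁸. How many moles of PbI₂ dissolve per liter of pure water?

1.4×10⁻³ M

PbI₂(s) ⇌ Pb²⁺(aq) + 2 I⁻(aq)
With molar solubility s: [Pb²⁺] = s, [I⁻] = 2s.
Ksp = [Pb²⁺][I⁻]^2 = s · (2s)^2 = 4s^3
4s^3 = 1.2×10⁻⁸  ⇒  s^3 = 3.0×10⁻⁹
Taking the 3rd root, s = 1.4×10⁻³ mol/L.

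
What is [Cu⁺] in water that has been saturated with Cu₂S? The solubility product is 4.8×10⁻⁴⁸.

Cu₂S(s) ⇌ 2 Cu⁺(aq) + S²⁻(aq)
For each mole of Cu₂S that dissolves per liter, [Cu⁺] = 2s and [S²⁻] = s; let s denote this solubility.
Ksp = [Cu⁺]^2[S²⁻] = (2s)^2 · s = 4s^3 = 4.8×10⁻⁴⁸
s = 1.1×10⁻¹⁶ M
[Cu⁺] = 2s = 2.1×10⁻¹⁶ M

2.1×10⁻¹⁶ M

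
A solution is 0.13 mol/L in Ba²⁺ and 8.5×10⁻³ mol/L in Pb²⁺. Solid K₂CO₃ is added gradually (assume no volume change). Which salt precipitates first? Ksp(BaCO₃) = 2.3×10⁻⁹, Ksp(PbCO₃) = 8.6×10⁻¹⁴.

A salt starts to precipitate once the ion product Q reaches its Ksp.
For BaCO₃: [CO₃²⁻] = (Ksp/[Ba²⁺]) = 1.8×10⁻⁸ mol/L
For PbCO₃: [CO₃²⁻] = (Ksp/[Pb²⁺]) = 1.0×10⁻¹¹ mol/L
PbCO₃ requires the lower [CO₃²⁻], so it precipitates first.

PbCO₃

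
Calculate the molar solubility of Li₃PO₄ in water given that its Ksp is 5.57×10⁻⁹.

3.79×10⁻³ M

Li₃PO₄(s) ⇌ 3 Li⁺(aq) + PO₄³⁻(aq)
With molar solubility s: [Li⁺] = 3s, [PO₄³⁻] = s.
Ksp = [Li⁺]^3[PO₄³⁻] = (3s)^3 · s = 27s^4
27s^4 = 5.57×10⁻⁹  ⇒  s^4 = 2.06×10⁻¹⁰
s = (2.06×10⁻¹⁰)^(1/4) = 3.79×10⁻³ mol/L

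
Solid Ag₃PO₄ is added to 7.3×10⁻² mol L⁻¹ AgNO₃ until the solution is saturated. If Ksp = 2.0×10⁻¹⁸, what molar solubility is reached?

5.1×10⁻¹⁵ M

Ag₃PO₄(s) ⇌ 3 Ag⁺(aq) + PO₄³⁻(aq)
The solution already contains Ag⁺ at 7.3×10⁻² mol L⁻¹. Let s be the molar solubility of Ag₃PO₄.
[Ag⁺] ≈ 7.3×10⁻² mol L⁻¹ (common ion dominates); [PO₄³⁻] = s.
Ksp = [Ag⁺]^3[PO₄³⁻] = (7.3×10⁻²)^3s
s = 2.0×10⁻¹⁸ / (7.3×10⁻²)^3 = 5.1×10⁻¹⁵
s = 5.1×10⁻¹⁵ mol L⁻¹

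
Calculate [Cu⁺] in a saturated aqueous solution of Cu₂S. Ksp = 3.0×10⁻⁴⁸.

Cu₂S(s) ⇌ 2 Cu⁺(aq) + S²⁻(aq)
If s mol/L of Cu₂S dissolves, [Cu⁺] = 2s and [S²⁻] = s.
Ksp = [Cu⁺]^2[S²⁻] = (2s)^2 · s = 4s^3 = 3.0×10⁻⁴⁸
s = 9.1×10⁻¹⁷ mol/L
[Cu⁺] = 2s = 1.8×10⁻¹⁶ mol/L

1.8×10⁻¹⁶ M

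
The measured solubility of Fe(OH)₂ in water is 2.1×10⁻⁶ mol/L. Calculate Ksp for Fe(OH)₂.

Ksp = 3.7×10⁻¹⁷

Fe(OH)₂(s) ⇌ Fe²⁺(aq) + 2 OH⁻(aq)
Let s be the molar solubility. Then [Fe²⁺] = s and [OH⁻] = 2s.
Ksp = [Fe²⁺][OH⁻]^2 = s · (2s)^2 = 4s^3
Ksp = 4 × (2.1×10⁻⁶)^3 = 3.7×10⁻¹⁷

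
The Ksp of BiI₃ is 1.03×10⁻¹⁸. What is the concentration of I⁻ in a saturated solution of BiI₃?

4.19×10⁻⁵ M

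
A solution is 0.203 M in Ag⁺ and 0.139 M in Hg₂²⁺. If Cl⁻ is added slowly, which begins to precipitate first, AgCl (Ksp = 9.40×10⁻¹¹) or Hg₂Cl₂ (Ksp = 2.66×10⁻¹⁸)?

AgCl

Precipitation begins when Q = Ksp.
For AgCl: [Cl⁻] = (Ksp/[Ag⁺]) = 4.63×10⁻¹⁰ M
For Hg₂Cl₂: [Cl⁻] = (Ksp/[Hg₂²⁺])^(1/2) = 4.37×10⁻⁹ M
The smaller threshold [Cl⁻] is reached first, so AgCl precipitates first.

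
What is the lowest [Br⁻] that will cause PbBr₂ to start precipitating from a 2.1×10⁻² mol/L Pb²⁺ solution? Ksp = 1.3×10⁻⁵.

2.5×10⁻² M

A salt starts to precipitate once the ion product Q reaches its Ksp.
PbBr₂(s) ⇌ Pb²⁺(aq) + 2 Br⁻(aq)
Ksp = [Pb²⁺][Br⁻]^2 = [Br⁻]^2(2.1×10⁻²)
[Br⁻]^2 = 1.3×10⁻⁵ / (2.1×10⁻²) = 6.2×10⁻⁴
[Br⁻] = 2.5×10⁻² mol/L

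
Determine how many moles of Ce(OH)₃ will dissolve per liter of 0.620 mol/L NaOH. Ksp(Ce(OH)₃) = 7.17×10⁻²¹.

3.01×10⁻²⁰ M

Ce(OH)₃(s) ⇌ Ce³⁺(aq) + 3 OH⁻(aq)
Let s be the solubility of Ce(OH)₃ here. The common ion gives [OH⁻] ≈ 0.620 mol/L, and [Ce³⁺] = s.
Ksp = [Ce³⁺][OH⁻]^3 = s(0.620)^3
s = 7.17×10⁻²¹ / (0.620)^3 = 3.01×10⁻²⁰
s = 3.01×10⁻²⁰ mol/L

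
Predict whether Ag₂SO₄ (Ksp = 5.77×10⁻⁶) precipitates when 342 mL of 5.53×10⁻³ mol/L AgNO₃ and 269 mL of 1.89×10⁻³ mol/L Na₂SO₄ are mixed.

No

After mixing, V = 342 mL + 269 mL = 611 mL.
[Ag⁺] = (5.53×10⁻³)(342)/611 = 3.10×10⁻³ mol/L
[SO₄²⁻] = (1.89×10⁻³)(269)/611 = 8.32×10⁻⁴ mol/L
Q = [Ag⁺]^2[SO₄²⁻] = 7.97×10⁻⁹
Q = 7.97×10⁻⁹ < Ksp = 5.77×10⁻⁶, so the solution is unsaturated and no precipitate forms.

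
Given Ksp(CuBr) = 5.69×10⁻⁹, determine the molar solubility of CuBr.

CuBr(s) ⇌ Cu⁺(aq) + Br⁻(aq)
Call the molar solubility s, so that [Cu⁺] = s and [Br⁻] = s.
Ksp = [Cu⁺][Br⁻] = s · s = s^2
s^2 = 5.69×10⁻⁹
s = 7.54×10⁻⁵ mol/L

7.54×10⁻⁵ M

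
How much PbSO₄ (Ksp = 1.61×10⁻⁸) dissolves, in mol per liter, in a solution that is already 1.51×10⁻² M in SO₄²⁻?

1.07×10⁻⁶ M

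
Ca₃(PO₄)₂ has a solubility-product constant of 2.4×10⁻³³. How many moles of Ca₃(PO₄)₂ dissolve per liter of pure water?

Ca₃(PO₄)₂(s) ⇌ 3 Ca²⁺(aq) + 2 PO₄³⁻(aq)
For each mole of Ca₃(PO₄)₂ that dissolves per liter, [Ca²⁺] = 3s and [PO₄³⁻] = 2s; let s denote this solubility.
Ksp = [Ca²⁺]^3[PO₄³⁻]^2 = (3s)^3 · (2s)^2 = 108s^5
108s^5 = 2.4×10⁻³³  ⇒  s^5 = 2.2×10⁻³⁵
s = 1.2×10⁻⁷ mol L⁻¹

1.2×10⁻⁷ M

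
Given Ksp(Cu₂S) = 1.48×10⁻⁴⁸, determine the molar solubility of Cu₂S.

Cu₂S(s) ⇌ 2 Cu⁺(aq) + S²⁻(aq)
Call the molar solubility s, so that [Cu⁺] = 2s and [S²⁻] = s.
Ksp = [Cu⁺]^2[S²⁻] = (2s)^2 · s = 4s^3
4s^3 = 1.48×10⁻⁴⁸  ⇒  s^3 = 3.70×10⁻⁴⁹
s = (3.70×10⁻⁴⁹)^(1/3) = 7.18×10⁻¹⁷ M

7.18×10⁻¹⁷ M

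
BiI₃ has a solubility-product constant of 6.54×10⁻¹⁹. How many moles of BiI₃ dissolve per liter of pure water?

BiI₃(s) ⇌ Bi³⁺(aq) + 3 I⁻(aq)
Let s be the molar solubility. Then [Bi³⁺] = s and [I⁻] = 3s.
Ksp = [Bi³⁺][I⁻]^3 = s · (3s)^3 = 27s^4
27s^4 = 6.54×10⁻¹⁹  ⇒  s^4 = 2.42×10⁻²⁰
Taking the 4th root, s = 1.25×10⁻⁵ mol L⁻¹.

1.25×10⁻⁵ M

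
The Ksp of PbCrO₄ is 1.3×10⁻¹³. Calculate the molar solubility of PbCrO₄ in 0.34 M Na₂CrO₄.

3.8×10⁻¹³ M

PbCrO₄(s) ⇌ Pb²⁺(aq) + CrO₄²⁻(aq)
With CrO₄²⁻ already at 0.34 M and s small, take [CrO₄²⁻] ≈ 0.34 M and [Pb²⁺] = s.
Ksp = [Pb²⁺][CrO₄²⁻] = s(0.34)
s = 1.3×10⁻¹³ / (0.34) = 3.8×10⁻¹³
s = 3.8×10⁻¹³ M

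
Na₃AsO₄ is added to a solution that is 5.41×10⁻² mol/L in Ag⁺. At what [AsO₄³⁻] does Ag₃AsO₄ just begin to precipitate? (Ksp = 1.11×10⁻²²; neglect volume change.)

Precipitation of each salt begins when its ion product equals Ksp.
Ag₃AsO₄(s) ⇌ 3 Ag⁺(aq) + AsO₄³⁻(aq)
Ksp = [Ag⁺]^3[AsO₄³⁻] = [AsO₄³⁻](5.41×10⁻²)^3
[AsO₄³⁻] = 1.11×10⁻²² / (5.41×10⁻²)^3 = 7.01×10⁻¹⁹
[AsO₄³⁻] = 7.01×10⁻¹⁹ mol/L

7.01×10⁻¹⁹ M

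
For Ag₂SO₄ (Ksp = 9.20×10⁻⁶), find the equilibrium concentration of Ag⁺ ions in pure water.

Ag₂SO₄(s) ⇌ 2 Ag⁺(aq) + SO₄²⁻(aq)
Let s be the molar solubility. Then [Ag⁺] = 2s and [SO₄²⁻] = s.
Ksp = [Ag⁺]^2[SO₄²⁻] = (2s)^2 · s = 4s^3 = 9.20×10⁻⁶
s = 1.32×10⁻² mol L⁻¹
[Ag⁺] = 2s = 2.64×10⁻² mol L⁻¹

2.64×10⁻² M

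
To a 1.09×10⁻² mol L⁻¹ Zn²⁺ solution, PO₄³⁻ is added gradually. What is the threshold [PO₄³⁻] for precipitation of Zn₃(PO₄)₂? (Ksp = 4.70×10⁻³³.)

6.02×10⁻¹⁴ M

Precipitation begins when Q = Ksp.
Zn₃(PO₄)₂(s) ⇌ 3 Zn²⁺(aq) + 2 PO₄³⁻(aq)
Ksp = [Zn²⁺]^3[PO₄³⁻]^2 = [PO₄³⁻]^2(1.09×10⁻²)^3
[PO₄³⁻]^2 = 4.70×10⁻³³ / (1.09×10⁻²)^3 = 3.63×10⁻²⁷
[PO₄³⁻] = 6.02×10⁻¹⁴ mol L⁻¹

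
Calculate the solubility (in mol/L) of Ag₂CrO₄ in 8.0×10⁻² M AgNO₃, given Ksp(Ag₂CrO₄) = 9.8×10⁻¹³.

1.5×10⁻¹⁰ M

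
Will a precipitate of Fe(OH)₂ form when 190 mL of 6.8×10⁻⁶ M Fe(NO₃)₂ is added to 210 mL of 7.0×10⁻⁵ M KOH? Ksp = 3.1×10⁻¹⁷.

Yes

After mixing, V = 190 mL + 210 mL = 400 mL.
[Fe²⁺] = (6.8×10⁻⁶)(190)/400 = 3.2×10⁻⁶ M
[OH⁻] = (7.0×10⁻⁵)(210)/400 = 3.7×10⁻⁵ M
Q = [Fe²⁺][OH⁻]^2 = 4.4×10⁻¹⁵
Because Q > Ksp (4.4×10⁻¹⁵ vs 3.1×10⁻¹⁷), a precipitate of Fe(OH)₂ forms.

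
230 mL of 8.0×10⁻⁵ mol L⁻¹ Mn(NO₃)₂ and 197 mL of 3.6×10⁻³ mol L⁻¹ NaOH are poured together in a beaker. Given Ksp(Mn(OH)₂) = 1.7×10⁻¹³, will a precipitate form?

After mixing, V = 230 mL + 197 mL = 427 mL.
[Mn²⁺] = (8.0×10⁻⁵)(230)/427 = 4.3×10⁻⁵ mol L⁻¹
[OH⁻] = (3.6×10⁻³)(197)/427 = 1.7×10⁻³ mol L⁻¹
Q = [Mn²⁺][OH⁻]^2 = 1.2×10⁻¹⁰
Because Q > Ksp (1.2×10⁻¹⁰ vs 1.7×10⁻¹³), a precipitate of Mn(OH)₂ forms.

Yes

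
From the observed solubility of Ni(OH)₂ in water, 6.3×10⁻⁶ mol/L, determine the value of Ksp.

Ksp = 1.0×10⁻¹⁵

Ni(OH)₂(s) ⇌ Ni²⁺(aq) + 2 OH⁻(aq)
If s mol/L of Ni(OH)₂ dissolves, [Ni²⁺] = s and [OH⁻] = 2s.
Ksp = [Ni²⁺][OH⁻]^2 = s · (2s)^2 = 4s^3
Ksp = 4 × (6.3×10⁻⁶)^3 = 1.0×10⁻¹⁵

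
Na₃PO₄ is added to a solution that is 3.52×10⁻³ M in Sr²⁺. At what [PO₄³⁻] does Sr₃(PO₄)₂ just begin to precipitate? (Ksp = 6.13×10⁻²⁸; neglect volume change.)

Each salt precipitates once Q = Ksp for that salt.
Sr₃(PO₄)₂(s) ⇌ 3 Sr²⁺(aq) + 2 PO₄³⁻(aq)
Ksp = [Sr²⁺]^3[PO₄³⁻]^2 = [PO₄³⁻]^2(3.52×10⁻³)^3
[PO₄³⁻]^2 = 6.13×10⁻²⁸ / (3.52×10⁻³)^3 = 1.41×10⁻²⁰
[PO₄³⁻] = 1.19×10⁻¹⁰ M

1.19×10⁻¹⁰ M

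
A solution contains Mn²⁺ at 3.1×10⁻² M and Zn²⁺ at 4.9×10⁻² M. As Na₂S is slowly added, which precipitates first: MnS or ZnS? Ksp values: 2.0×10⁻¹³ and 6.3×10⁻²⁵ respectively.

ZnS

The threshold for precipitation is Q = Ksp.
For MnS: [S²⁻] = (Ksp/[Mn²⁺]) = 6.5×10⁻¹² M
For ZnS: [S²⁻] = (Ksp/[Zn²⁺]) = 1.3×10⁻²³ M
Since ZnS needs less S²⁻ to reach saturation, it precipitates first.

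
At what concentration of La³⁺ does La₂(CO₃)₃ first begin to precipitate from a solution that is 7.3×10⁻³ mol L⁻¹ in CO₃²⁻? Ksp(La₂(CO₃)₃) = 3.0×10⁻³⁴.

Precipitation of each salt begins when its ion product equals Ksp.
La₂(CO₃)₃(s) ⇌ 2 La³⁺(aq) + 3 CO₃²⁻(aq)
Ksp = [La³⁺]^2[CO₃²⁻]^3 = [La³⁺]^2(7.3×10⁻³)^3
[La³⁺]^2 = 3.0×10⁻³⁴ / (7.3×10⁻³)^3 = 7.7×10⁻²⁸
[La³⁺] = 2.8×10⁻¹⁴ mol L⁻¹

2.8×10⁻¹⁴ M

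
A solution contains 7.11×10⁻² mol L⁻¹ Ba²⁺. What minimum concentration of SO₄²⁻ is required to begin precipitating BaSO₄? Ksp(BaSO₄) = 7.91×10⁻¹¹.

The threshold for precipitation is Q = Ksp.
BaSO₄(s) ⇌ Ba²⁺(aq) + SO₄²⁻(aq)
Ksp = [Ba²⁺][SO₄²⁻] = [SO₄²⁻](7.11×10⁻²)
[SO₄²⁻] = 7.91×10⁻¹¹ / (7.11×10⁻²) = 1.11×10⁻⁹
[SO₄²⁻] = 1.11×10⁻⁹ mol L⁻¹

1.11×10⁻⁹ M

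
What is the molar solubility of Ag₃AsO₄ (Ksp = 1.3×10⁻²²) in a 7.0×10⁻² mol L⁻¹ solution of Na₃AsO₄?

4.1×10⁻⁸ M

Ag₃AsO₄(s) ⇌ 3 Ag⁺(aq) + AsO₄³⁻(aq)
Let s be the solubility of Ag₃AsO₄ here. The common ion gives [AsO₄³⁻] ≈ 7.0×10⁻² mol L⁻¹, and [Ag⁺] = 3s.
Ksp = [Ag⁺]^3[AsO₄³⁻] = (3s)^3(7.0×10⁻²)
(3s)^3 = 1.3×10⁻²² / (7.0×10⁻²) = 1.9×10⁻²¹
s = 4.1×10⁻⁸ mol L⁻¹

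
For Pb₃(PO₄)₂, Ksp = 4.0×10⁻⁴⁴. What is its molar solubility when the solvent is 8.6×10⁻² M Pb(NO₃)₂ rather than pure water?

Pb₃(PO₄)₂(s) ⇌ 3 Pb²⁺(aq) + 2 PO₄³⁻(aq)
With Pb²⁺ already at 8.6×10⁻² M and s small, take [Pb²⁺] ≈ 8.6×10⁻² M and [PO₄³⁻] = 2s.
Ksp = [Pb²⁺]^3[PO₄³⁻]^2 = (8.6×10⁻²)^3(2s)^2
(2s)^2 = 4.0×10⁻⁴⁴ / (8.6×10⁻²)^3 = 6.3×10⁻⁴¹
s = 4.0×10⁻²¹ M

4.0×10⁻²¹ M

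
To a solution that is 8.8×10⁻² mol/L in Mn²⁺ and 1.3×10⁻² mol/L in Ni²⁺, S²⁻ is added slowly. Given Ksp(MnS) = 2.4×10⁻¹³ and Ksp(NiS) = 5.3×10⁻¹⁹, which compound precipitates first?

NiS

The threshold for precipitation is Q = Ksp.
For MnS: [S²⁻] = (Ksp/[Mn²⁺]) = 2.7×10⁻¹² mol/L
For NiS: [S²⁻] = (Ksp/[Ni²⁺]) = 4.1×10⁻¹⁷ mol/L
The smaller threshold [S²⁻] is reached first, so NiS precipitates first.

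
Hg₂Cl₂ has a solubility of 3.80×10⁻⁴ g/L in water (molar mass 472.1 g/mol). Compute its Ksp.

Ksp = 2.09×10⁻¹⁸

Convert to molarity: s = 3.80×10⁻⁴ / 472.1 = 8.0491×10⁻⁷ mol/L
Hg₂Cl₂(s) ⇌ Hg₂²⁺(aq) + 2 Cl⁻(aq)
Call the molar solubility s, so that [Hg₂²⁺] = s and [Cl⁻] = 2s.
Ksp = [Hg₂²⁺][Cl⁻]^2 = s · (2s)^2 = 4s^3
Ksp = 4 × (8.0491×10⁻⁷)^3 = 2.09×10⁻¹⁸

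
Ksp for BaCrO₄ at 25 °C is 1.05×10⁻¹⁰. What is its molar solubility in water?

1.02×10⁻⁵ M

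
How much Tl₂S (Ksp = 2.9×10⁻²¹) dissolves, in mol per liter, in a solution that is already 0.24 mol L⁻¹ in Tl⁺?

5.0×10⁻²⁰ M

Tl₂S(s) ⇌ 2 Tl⁺(aq) + S²⁻(aq)
The solution already contains Tl⁺ at 0.24 mol L⁻¹. Let s be the molar solubility of Tl₂S.
[Tl⁺] ≈ 0.24 mol L⁻¹ (common ion dominates); [S²⁻] = s.
Ksp = [Tl⁺]^2[S²⁻] = (0.24)^2s
s = 2.9×10⁻²¹ / (0.24)^2 = 5.0×10⁻²⁰
s = 5.0×10⁻²⁰ mol L⁻¹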